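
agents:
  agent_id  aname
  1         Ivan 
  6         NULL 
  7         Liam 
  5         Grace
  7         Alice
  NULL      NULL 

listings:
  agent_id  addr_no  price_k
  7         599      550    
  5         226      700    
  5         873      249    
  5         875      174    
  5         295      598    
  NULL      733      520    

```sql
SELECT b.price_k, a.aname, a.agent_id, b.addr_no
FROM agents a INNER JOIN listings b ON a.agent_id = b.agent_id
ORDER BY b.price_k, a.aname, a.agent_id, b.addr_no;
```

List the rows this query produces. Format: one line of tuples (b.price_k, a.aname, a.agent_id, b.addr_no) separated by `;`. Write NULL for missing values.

INNER JOIN keeps only pairs where the ON condition holds.
Matching on a.agent_id = b.agent_id. A NULL in a compared column never satisfies the condition.
- a (agent_id=1) has no partner → excluded.
- a (agent_id=6) has no partner → excluded.
- a (agent_id=7) pairs with 1 row(s) of b.
- a (agent_id=5) pairs with 4 row(s) of b.
- a (agent_id=7) pairs with 1 row(s) of b.
- a (agent_id=NULL) has no partner → excluded.
After projecting and ordering:
b.price_k | a.aname | a.agent_id | b.addr_no
174 | Grace | 5 | 875
249 | Grace | 5 | 873
550 | Alice | 7 | 599
550 | Liam | 7 | 599
598 | Grace | 5 | 295
700 | Grace | 5 | 226

(174, Grace, 5, 875); (249, Grace, 5, 873); (550, Alice, 7, 599); (550, Liam, 7, 599); (598, Grace, 5, 295); (700, Grace, 5, 226)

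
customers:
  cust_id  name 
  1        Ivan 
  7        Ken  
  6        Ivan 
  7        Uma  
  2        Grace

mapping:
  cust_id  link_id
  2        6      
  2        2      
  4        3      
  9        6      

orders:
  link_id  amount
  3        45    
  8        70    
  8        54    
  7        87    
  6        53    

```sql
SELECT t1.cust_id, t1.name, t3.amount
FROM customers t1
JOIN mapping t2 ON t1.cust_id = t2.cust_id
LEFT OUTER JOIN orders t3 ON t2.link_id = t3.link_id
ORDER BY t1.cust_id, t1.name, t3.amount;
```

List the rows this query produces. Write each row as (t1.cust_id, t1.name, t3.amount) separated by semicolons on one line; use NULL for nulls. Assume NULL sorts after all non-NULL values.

Evaluate left to right. First `customers t1 INNER JOIN mapping t2` on cust_id: 2 row(s).
Then LEFT JOIN `orders t3` on link_id: each of those 2 rows is kept; rows whose t2.link_id has no match in t3 get NULL for t3's columns.

(2, Grace, 53); (2, Grace, NULL)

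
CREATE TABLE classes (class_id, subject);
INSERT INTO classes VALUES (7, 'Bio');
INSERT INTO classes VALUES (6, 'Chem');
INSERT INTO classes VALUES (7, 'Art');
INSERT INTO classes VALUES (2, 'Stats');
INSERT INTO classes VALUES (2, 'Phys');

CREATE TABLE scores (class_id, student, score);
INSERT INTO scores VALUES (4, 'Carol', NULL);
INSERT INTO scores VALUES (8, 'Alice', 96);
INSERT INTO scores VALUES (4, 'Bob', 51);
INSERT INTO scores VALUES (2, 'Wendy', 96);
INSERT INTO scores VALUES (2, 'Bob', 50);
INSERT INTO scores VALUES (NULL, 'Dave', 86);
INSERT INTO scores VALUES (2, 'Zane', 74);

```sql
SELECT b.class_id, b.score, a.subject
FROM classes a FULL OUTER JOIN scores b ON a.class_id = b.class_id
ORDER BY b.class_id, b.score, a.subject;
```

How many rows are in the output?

13

FULL OUTER JOIN keeps every row from both sides; unmatched rows get NULL for the other side's columns.
Matching on a.class_id = b.class_id. A NULL in a compared column never satisfies the condition.
- a (class_id=7) has no partner → padded with NULL.
- a (class_id=6) has no partner → padded with NULL.
- a (class_id=7) has no partner → padded with NULL.
- a (class_id=2) pairs with 3 row(s) of b.
- a (class_id=2) pairs with 3 row(s) of b.
- 4 row(s) from b found no a partner → padded with NULL.
Total: 6 matched + 7 padded = 13 rows.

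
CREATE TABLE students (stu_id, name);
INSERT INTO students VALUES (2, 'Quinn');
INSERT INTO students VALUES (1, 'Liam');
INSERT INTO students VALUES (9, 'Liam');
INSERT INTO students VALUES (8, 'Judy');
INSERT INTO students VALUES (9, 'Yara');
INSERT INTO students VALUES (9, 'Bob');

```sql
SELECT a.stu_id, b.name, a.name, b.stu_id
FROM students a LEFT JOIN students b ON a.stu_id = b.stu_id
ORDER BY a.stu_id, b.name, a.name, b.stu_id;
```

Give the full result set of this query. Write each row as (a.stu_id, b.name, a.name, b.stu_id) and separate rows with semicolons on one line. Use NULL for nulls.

(1, Liam, Liam, 1); (2, Quinn, Quinn, 2); (8, Judy, Judy, 8); (9, Bob, Bob, 9); (9, Bob, Liam, 9); (9, Bob, Yara, 9); (9, Liam, Bob, 9); (9, Liam, Liam, 9); (9, Liam, Yara, 9); (9, Yara, Bob, 9); (9, Yara, Liam, 9); (9, Yara, Yara, 9)

LEFT JOIN keeps every row from `students a`; unmatched rows get NULL for `students b`'s columns.
Matching on a.stu_id = b.stu_id.
- stu_id=2: 1 matching b row(s), so 1 row(s) emitted.
- stu_id=1: 1 matching b row(s), so 1 row(s) emitted.
- stu_id=9: 3 matching b row(s), so 3 row(s) emitted.
- stu_id=8: 1 matching b row(s), so 1 row(s) emitted.
- stu_id=9: 3 matching b row(s), so 3 row(s) emitted.
- stu_id=9: 3 matching b row(s), so 3 row(s) emitted.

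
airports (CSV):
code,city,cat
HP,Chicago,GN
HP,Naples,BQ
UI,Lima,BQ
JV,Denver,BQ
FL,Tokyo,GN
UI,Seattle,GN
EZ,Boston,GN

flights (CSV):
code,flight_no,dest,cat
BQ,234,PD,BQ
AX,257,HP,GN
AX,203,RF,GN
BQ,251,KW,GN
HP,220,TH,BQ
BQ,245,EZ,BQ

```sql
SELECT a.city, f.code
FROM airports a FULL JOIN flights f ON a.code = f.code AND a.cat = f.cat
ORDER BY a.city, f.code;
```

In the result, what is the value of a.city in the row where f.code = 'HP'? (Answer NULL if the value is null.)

FULL OUTER JOIN keeps every row from both sides; unmatched rows get NULL for the other side's columns.
Matching on a.code = f.code AND a.cat = f.cat.
Matched pairs: 1; unmatched a rows kept: 6; unmatched f rows kept: 5.

Naples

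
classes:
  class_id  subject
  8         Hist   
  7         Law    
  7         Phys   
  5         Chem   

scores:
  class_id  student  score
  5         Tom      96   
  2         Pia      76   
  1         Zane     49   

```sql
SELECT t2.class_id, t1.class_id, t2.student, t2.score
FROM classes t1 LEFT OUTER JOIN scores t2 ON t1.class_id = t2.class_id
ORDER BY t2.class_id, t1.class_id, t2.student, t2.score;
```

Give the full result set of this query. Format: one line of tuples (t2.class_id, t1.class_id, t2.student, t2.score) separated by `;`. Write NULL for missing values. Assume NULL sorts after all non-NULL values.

LEFT JOIN keeps every row from `classes`; unmatched rows get NULL for `scores`'s columns.
Matching on t1.class_id = t2.class_id.
- t1[0] class_id=8 → no match; kept with NULLs on the t2 side.
- t1[1] class_id=7 → no match; kept with NULLs on the t2 side.
- t1[2] class_id=7 → no match; kept with NULLs on the t2 side.
- t1[3] class_id=5 → 1 match(es) in t2 → 1 row(s).
After projecting and ordering:
t2.class_id | t1.class_id | t2.student | t2.score
5 | 5 | Tom | 96
NULL | 7 | NULL | NULL
NULL | 7 | NULL | NULL
NULL | 8 | NULL | NULL

(5, 5, Tom, 96); (NULL, 7, NULL, NULL); (NULL, 7, NULL, NULL); (NULL, 8, NULL, NULL)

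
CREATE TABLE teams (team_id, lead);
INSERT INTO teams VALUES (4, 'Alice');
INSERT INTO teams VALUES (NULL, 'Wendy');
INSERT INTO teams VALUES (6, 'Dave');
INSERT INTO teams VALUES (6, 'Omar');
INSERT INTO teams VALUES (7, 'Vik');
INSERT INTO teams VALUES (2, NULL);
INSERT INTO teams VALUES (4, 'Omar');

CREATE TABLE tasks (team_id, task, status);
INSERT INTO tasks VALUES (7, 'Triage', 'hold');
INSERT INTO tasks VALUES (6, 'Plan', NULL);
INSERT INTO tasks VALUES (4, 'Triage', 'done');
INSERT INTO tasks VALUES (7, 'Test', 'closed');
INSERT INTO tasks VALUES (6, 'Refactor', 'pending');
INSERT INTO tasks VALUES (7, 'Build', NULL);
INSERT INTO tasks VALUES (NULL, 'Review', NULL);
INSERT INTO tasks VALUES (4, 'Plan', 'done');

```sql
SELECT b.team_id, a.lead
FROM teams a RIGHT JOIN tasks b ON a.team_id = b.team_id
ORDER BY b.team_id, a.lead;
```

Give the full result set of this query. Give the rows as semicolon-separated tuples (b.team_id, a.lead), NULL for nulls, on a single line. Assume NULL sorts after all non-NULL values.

(4, Alice); (4, Alice); (4, Omar); (4, Omar); (6, Dave); (6, Dave); (6, Omar); (6, Omar); (7, Vik); (7, Vik); (7, Vik); (NULL, NULL)

RIGHT JOIN keeps every row from `tasks`; unmatched rows get NULL for `teams`'s columns.
Matching on a.team_id = b.team_id. A NULL in a compared column never satisfies the condition.
- a (team_id=4) pairs with 2 row(s) of b.
- a (team_id=NULL) has no partner in b.
- a (team_id=6) pairs with 2 row(s) of b.
- a (team_id=6) pairs with 2 row(s) of b.
- a (team_id=7) pairs with 3 row(s) of b.
- a (team_id=2) has no partner in b.
- a (team_id=4) pairs with 2 row(s) of b.
- 1 row(s) from b found no a partner → padded with NULL.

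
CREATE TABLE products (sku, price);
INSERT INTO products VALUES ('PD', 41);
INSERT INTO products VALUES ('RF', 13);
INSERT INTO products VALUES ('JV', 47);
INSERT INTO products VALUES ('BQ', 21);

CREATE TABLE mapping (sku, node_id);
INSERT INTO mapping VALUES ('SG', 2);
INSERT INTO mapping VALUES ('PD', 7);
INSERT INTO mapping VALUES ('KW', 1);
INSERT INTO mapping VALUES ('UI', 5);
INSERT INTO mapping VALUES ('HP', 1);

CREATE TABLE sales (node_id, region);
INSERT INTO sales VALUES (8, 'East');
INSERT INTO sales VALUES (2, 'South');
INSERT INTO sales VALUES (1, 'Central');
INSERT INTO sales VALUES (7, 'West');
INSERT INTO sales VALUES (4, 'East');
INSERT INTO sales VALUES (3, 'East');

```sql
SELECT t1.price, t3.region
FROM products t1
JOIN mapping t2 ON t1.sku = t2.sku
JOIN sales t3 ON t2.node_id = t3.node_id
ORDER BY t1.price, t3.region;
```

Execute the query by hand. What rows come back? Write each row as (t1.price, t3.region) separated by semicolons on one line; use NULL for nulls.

(41, West)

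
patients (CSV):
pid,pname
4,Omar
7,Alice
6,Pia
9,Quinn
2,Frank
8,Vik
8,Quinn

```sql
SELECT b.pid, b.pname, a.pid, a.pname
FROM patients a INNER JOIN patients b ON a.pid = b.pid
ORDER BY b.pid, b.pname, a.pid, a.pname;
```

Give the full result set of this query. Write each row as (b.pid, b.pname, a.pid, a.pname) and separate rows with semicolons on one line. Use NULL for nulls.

INNER JOIN keeps only pairs where the ON condition holds.
Matching on a.pid = b.pid.
- a (pid=4) pairs with 1 row(s) of b.
- a (pid=7) pairs with 1 row(s) of b.
- a (pid=6) pairs with 1 row(s) of b.
- a (pid=9) pairs with 1 row(s) of b.
- a (pid=2) pairs with 1 row(s) of b.
- a (pid=8) pairs with 2 row(s) of b.
- a (pid=8) pairs with 2 row(s) of b.
After projecting and ordering:
b.pid | b.pname | a.pid | a.pname
2 | Frank | 2 | Frank
4 | Omar | 4 | Omar
6 | Pia | 6 | Pia
7 | Alice | 7 | Alice
8 | Quinn | 8 | Quinn
8 | Quinn | 8 | Vik
8 | Vik | 8 | Quinn
8 | Vik | 8 | Vik
9 | Quinn | 9 | Quinn

(2, Frank, 2, Frank); (4, Omar, 4, Omar); (6, Pia, 6, Pia); (7, Alice, 7, Alice); (8, Quinn, 8, Quinn); (8, Quinn, 8, Vik); (8, Vik, 8, Quinn); (8, Vik, 8, Vik); (9, Quinn, 9, Quinn)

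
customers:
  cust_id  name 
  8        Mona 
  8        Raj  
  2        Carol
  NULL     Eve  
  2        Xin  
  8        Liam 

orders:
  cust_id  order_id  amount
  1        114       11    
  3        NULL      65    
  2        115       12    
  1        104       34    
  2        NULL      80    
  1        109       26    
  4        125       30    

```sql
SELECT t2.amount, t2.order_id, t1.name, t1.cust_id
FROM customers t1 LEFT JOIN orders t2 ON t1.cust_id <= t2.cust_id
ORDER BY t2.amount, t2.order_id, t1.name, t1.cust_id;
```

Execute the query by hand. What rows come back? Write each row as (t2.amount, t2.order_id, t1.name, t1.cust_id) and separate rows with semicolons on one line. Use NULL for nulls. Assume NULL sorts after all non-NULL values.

(12, 115, Carol, 2); (12, 115, Xin, 2); (30, 125, Carol, 2); (30, 125, Xin, 2); (65, NULL, Carol, 2); (65, NULL, Xin, 2); (80, NULL, Carol, 2); (80, NULL, Xin, 2); (NULL, NULL, Eve, NULL); (NULL, NULL, Liam, 8); (NULL, NULL, Mona, 8); (NULL, NULL, Raj, 8)

LEFT JOIN keeps every row from `customers`; unmatched rows get NULL for `orders`'s columns.
Matching on t1.cust_id <= t2.cust_id. A NULL in a compared column never satisfies the condition.
- t1 (cust_id=8) has no partner → padded with NULL.
- t1 (cust_id=8) has no partner → padded with NULL.
- t1 (cust_id=2) pairs with 4 row(s) of t2.
- t1 (cust_id=NULL) has no partner → padded with NULL.
- t1 (cust_id=2) pairs with 4 row(s) of t2.
- t1 (cust_id=8) has no partner → padded with NULL.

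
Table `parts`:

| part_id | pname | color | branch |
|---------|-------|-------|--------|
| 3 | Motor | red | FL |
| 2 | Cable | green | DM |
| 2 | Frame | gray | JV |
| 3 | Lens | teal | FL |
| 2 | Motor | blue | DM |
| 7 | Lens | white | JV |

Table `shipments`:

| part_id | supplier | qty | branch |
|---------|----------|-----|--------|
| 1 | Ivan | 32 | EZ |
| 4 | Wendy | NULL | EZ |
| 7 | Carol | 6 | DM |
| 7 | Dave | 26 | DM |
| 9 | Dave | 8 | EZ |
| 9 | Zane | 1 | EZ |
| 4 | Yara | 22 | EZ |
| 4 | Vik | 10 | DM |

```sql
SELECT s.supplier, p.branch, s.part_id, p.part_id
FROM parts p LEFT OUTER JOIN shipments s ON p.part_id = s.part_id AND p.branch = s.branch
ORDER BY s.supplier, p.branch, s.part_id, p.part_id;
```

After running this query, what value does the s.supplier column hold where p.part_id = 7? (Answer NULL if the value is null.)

LEFT JOIN keeps every row from `parts`; unmatched rows get NULL for `shipments`'s columns.
Matching on p.part_id = s.part_id AND p.branch = s.branch.
- p[0] part_id=3, branch=FL → no match; kept with NULLs on the s side.
- p[1] part_id=2, branch=DM → no match; kept with NULLs on the s side.
- p[2] part_id=2, branch=JV → no match; kept with NULLs on the s side.
- p[3] part_id=3, branch=FL → no match; kept with NULLs on the s side.
- p[4] part_id=2, branch=DM → no match; kept with NULLs on the s side.
- p[5] part_id=7, branch=JV → no match; kept with NULLs on the s side.

NULL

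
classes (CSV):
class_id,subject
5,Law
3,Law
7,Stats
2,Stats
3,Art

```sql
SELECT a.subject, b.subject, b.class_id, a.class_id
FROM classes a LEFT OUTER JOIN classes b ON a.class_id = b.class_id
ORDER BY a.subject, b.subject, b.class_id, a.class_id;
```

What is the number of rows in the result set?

7

LEFT JOIN keeps every row from `classes a`; unmatched rows get NULL for `classes b`'s columns.
Matching on a.class_id = b.class_id.
- class_id=5: 1 matching b row(s), so 1 row(s) emitted.
- class_id=3: 2 matching b row(s), so 2 row(s) emitted.
- class_id=7: 1 matching b row(s), so 1 row(s) emitted.
- class_id=2: 1 matching b row(s), so 1 row(s) emitted.
- class_id=3: 2 matching b row(s), so 2 row(s) emitted.
Total: 7 rows.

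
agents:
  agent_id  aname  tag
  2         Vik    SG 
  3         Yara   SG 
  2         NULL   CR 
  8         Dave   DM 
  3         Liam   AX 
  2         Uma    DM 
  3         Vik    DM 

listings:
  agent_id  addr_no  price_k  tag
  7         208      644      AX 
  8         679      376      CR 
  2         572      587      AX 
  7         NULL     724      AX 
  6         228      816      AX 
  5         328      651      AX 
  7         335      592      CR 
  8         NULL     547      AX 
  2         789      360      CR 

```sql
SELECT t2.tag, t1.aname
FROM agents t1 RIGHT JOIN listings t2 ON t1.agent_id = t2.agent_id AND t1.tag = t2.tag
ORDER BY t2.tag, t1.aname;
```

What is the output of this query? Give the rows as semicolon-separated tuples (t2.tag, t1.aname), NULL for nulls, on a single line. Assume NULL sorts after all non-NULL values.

(AX, NULL); (AX, NULL); (AX, NULL); (AX, NULL); (AX, NULL); (AX, NULL); (CR, NULL); (CR, NULL); (CR, NULL)

RIGHT JOIN keeps every row from `listings`; unmatched rows get NULL for `agents`'s columns.
Matching on t1.agent_id = t2.agent_id AND t1.tag = t2.tag.
- t1 (agent_id=2, tag=SG) has no partner in t2.
- t1 (agent_id=3, tag=SG) has no partner in t2.
- t1 (agent_id=2, tag=CR) pairs with 1 row(s) of t2.
- t1 (agent_id=8, tag=DM) has no partner in t2.
- t1 (agent_id=3, tag=AX) has no partner in t2.
- t1 (agent_id=2, tag=DM) has no partner in t2.
- t1 (agent_id=3, tag=DM) has no partner in t2.
- 8 row(s) from t2 found no t1 partner → padded with NULL.
After projecting and ordering:
t2.tag | t1.aname
AX | NULL
AX | NULL
AX | NULL
AX | NULL
AX | NULL
AX | NULL
CR | NULL
CR | NULL
CR | NULL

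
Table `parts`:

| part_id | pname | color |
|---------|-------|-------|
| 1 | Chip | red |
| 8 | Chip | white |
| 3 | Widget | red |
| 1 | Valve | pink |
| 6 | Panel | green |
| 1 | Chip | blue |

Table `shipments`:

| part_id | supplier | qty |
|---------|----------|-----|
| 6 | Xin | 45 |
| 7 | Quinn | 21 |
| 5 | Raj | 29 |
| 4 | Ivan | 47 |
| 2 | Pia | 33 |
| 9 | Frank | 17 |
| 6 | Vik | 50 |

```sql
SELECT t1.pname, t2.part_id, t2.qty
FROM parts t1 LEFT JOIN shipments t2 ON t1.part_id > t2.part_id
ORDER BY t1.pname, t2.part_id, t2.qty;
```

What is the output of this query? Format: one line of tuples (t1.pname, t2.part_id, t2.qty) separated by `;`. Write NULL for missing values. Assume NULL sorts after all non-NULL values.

(Chip, 2, 33); (Chip, 4, 47); (Chip, 5, 29); (Chip, 6, 45); (Chip, 6, 50); (Chip, 7, 21); (Chip, NULL, NULL); (Chip, NULL, NULL); (Panel, 2, 33); (Panel, 4, 47); (Panel, 5, 29); (Valve, NULL, NULL); (Widget, 2, 33)

LEFT JOIN keeps every row from `parts`; unmatched rows get NULL for `shipments`'s columns.
Matching on t1.part_id > t2.part_id.
- t1 row (part_id=1): no match → kept, t2 columns NULL.
- t1 row (part_id=8): matches 6 t2 row(s) → 6 output row(s).
- t1 row (part_id=3): matches 1 t2 row(s) → 1 output row(s).
- t1 row (part_id=1): no match → kept, t2 columns NULL.
- t1 row (part_id=6): matches 3 t2 row(s) → 3 output row(s).
- t1 row (part_id=1): no match → kept, t2 columns NULL.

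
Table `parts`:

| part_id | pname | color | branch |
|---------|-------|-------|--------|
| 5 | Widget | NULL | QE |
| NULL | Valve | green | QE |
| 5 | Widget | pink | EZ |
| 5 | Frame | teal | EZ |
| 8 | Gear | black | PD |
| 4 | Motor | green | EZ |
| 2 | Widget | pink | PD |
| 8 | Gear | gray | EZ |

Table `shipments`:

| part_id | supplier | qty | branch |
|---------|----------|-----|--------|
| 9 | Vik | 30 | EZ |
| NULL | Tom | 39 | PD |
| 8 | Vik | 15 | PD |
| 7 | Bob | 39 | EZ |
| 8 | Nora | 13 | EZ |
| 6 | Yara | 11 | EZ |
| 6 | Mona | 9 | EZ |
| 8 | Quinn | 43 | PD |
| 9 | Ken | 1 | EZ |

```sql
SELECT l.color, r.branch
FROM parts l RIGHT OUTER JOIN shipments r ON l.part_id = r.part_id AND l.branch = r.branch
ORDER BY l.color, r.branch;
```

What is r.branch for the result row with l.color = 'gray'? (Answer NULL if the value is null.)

EZ

RIGHT JOIN keeps every row from `shipments`; unmatched rows get NULL for `parts`'s columns.
Matching on l.part_id = r.part_id AND l.branch = r.branch. A NULL in a compared column never satisfies the condition.
- l row (part_id=5, branch=QE): no match.
- l row (part_id=NULL, branch=QE): no match.
- l row (part_id=5, branch=EZ): no match.
- l row (part_id=5, branch=EZ): no match.
- l row (part_id=8, branch=PD): matches 2 r row(s) → 2 output row(s).
- l row (part_id=4, branch=EZ): no match.
- l row (part_id=2, branch=PD): no match.
- l row (part_id=8, branch=EZ): matches 1 r row(s) → 1 output row(s).
- 6 r row(s) had no l match → kept, l columns NULL.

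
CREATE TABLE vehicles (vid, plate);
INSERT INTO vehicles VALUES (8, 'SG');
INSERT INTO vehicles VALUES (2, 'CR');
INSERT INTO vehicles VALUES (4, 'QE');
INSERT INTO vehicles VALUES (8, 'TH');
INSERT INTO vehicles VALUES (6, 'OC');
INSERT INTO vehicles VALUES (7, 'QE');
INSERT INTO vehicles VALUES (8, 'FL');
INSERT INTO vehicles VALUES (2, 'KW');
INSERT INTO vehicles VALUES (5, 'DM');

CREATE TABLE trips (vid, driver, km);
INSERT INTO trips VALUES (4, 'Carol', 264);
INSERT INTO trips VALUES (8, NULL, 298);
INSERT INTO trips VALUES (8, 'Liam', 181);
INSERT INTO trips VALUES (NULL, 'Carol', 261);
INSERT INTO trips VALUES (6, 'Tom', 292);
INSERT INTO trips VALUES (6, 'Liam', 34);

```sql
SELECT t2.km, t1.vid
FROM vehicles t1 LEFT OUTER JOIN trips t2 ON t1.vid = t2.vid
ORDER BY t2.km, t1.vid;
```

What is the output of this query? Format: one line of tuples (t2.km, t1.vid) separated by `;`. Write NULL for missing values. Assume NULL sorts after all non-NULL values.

LEFT JOIN keeps every row from `vehicles`; unmatched rows get NULL for `trips`'s columns.
Matching on t1.vid = t2.vid. A NULL in a compared column never satisfies the condition.
- t1[0] vid=8 → 2 match(es) in t2 → 2 row(s).
- t1[1] vid=2 → no match; kept with NULLs on the t2 side.
- t1[2] vid=4 → 1 match(es) in t2 → 1 row(s).
- t1[3] vid=8 → 2 match(es) in t2 → 2 row(s).
- t1[4] vid=6 → 2 match(es) in t2 → 2 row(s).
- t1[5] vid=7 → no match; kept with NULLs on the t2 side.
- t1[6] vid=8 → 2 match(es) in t2 → 2 row(s).
- t1[7] vid=2 → no match; kept with NULLs on the t2 side.
- t1[8] vid=5 → no match; kept with NULLs on the t2 side.

(34, 6); (181, 8); (181, 8); (181, 8); (264, 4); (292, 6); (298, 8); (298, 8); (298, 8); (NULL, 2); (NULL, 2); (NULL, 5); (NULL, 7)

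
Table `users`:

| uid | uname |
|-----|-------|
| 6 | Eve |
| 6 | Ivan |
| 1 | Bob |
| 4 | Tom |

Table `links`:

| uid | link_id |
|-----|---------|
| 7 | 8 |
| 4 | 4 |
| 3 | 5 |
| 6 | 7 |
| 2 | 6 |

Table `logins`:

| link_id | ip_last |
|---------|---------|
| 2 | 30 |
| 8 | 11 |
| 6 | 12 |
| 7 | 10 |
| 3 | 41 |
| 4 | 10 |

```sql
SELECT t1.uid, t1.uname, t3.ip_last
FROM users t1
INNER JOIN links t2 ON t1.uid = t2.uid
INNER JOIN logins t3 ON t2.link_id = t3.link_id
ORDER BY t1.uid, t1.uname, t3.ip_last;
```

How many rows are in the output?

3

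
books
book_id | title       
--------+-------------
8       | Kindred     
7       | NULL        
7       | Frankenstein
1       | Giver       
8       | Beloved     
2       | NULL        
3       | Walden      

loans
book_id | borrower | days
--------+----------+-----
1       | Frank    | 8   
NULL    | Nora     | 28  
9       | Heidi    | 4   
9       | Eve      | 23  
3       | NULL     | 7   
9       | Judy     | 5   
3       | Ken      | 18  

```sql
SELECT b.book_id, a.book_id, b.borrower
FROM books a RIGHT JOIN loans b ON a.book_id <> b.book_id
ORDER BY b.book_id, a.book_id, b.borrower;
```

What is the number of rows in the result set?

40

RIGHT JOIN keeps every row from `loans`; unmatched rows get NULL for `books`'s columns.
Matching on a.book_id <> b.book_id. A NULL in a compared column never satisfies the condition.
- a row (book_id=8): matches 6 b row(s) → 6 output row(s).
- a row (book_id=7): matches 6 b row(s) → 6 output row(s).
- a row (book_id=7): matches 6 b row(s) → 6 output row(s).
- a row (book_id=1): matches 5 b row(s) → 5 output row(s).
- a row (book_id=8): matches 6 b row(s) → 6 output row(s).
- a row (book_id=2): matches 6 b row(s) → 6 output row(s).
- a row (book_id=3): matches 4 b row(s) → 4 output row(s).
- plus 1 unmatched b row(s), each kept with NULL a columns.
Total: 39 matched + 1 padded = 40 rows.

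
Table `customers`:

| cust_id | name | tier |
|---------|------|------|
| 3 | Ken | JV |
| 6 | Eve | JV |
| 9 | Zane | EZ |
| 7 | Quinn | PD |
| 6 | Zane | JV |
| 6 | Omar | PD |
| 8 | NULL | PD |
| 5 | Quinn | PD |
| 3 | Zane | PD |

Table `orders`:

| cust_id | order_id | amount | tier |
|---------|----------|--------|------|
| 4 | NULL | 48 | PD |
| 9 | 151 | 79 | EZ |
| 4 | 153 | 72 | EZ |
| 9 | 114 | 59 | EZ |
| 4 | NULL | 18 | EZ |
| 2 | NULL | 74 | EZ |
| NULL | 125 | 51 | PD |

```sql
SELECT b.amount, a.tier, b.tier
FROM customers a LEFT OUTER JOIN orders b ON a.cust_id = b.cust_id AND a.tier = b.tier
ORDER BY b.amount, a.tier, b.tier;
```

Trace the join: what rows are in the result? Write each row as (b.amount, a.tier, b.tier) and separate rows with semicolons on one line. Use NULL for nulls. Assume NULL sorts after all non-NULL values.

LEFT JOIN keeps every row from `customers`; unmatched rows get NULL for `orders`'s columns.
Matching on a.cust_id = b.cust_id AND a.tier = b.tier. A NULL in a compared column never satisfies the condition.
- a row (cust_id=3, tier=JV): no match → kept, b columns NULL.
- a row (cust_id=6, tier=JV): no match → kept, b columns NULL.
- a row (cust_id=9, tier=EZ): matches 2 b row(s) → 2 output row(s).
- a row (cust_id=7, tier=PD): no match → kept, b columns NULL.
- a row (cust_id=6, tier=JV): no match → kept, b columns NULL.
- a row (cust_id=6, tier=PD): no match → kept, b columns NULL.
- a row (cust_id=8, tier=PD): no match → kept, b columns NULL.
- a row (cust_id=5, tier=PD): no match → kept, b columns NULL.
- a row (cust_id=3, tier=PD): no match → kept, b columns NULL.
After projecting and ordering:
b.amount | a.tier | b.tier
59 | EZ | EZ
79 | EZ | EZ
NULL | JV | NULL
NULL | JV | NULL
NULL | JV | NULL
NULL | PD | NULL
NULL | PD | NULL
NULL | PD | NULL
NULL | PD | NULL
NULL | PD | NULL

(59, EZ, EZ); (79, EZ, EZ); (NULL, JV, NULL); (NULL, JV, NULL); (NULL, JV, NULL); (NULL, PD, NULL); (NULL, PD, NULL); (NULL, PD, NULL); (NULL, PD, NULL); (NULL, PD, NULL)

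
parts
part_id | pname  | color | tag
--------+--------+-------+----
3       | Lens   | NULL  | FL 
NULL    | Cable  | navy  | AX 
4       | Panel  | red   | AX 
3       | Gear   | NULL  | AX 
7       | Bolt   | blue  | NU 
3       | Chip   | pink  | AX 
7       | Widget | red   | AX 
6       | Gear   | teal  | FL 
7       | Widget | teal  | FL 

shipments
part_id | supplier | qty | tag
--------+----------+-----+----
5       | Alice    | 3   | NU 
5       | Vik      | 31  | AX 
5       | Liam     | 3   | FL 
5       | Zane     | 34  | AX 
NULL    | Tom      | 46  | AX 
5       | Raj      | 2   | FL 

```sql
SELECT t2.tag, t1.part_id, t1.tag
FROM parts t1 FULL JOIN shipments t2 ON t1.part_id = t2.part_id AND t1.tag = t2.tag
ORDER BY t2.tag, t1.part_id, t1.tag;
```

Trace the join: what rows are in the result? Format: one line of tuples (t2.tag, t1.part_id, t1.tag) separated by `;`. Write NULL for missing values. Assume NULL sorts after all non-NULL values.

(AX, NULL, NULL); (AX, NULL, NULL); (AX, NULL, NULL); (FL, NULL, NULL); (FL, NULL, NULL); (NU, NULL, NULL); (NULL, 3, AX); (NULL, 3, AX); (NULL, 3, FL); (NULL, 4, AX); (NULL, 6, FL); (NULL, 7, AX); (NULL, 7, FL); (NULL, 7, NU); (NULL, NULL, AX)

FULL OUTER JOIN keeps every row from both sides; unmatched rows get NULL for the other side's columns.
Matching on t1.part_id = t2.part_id AND t1.tag = t2.tag. A NULL in a compared column never satisfies the condition.
Matched pairs: 0; unmatched t1 rows kept: 9; unmatched t2 rows kept: 6.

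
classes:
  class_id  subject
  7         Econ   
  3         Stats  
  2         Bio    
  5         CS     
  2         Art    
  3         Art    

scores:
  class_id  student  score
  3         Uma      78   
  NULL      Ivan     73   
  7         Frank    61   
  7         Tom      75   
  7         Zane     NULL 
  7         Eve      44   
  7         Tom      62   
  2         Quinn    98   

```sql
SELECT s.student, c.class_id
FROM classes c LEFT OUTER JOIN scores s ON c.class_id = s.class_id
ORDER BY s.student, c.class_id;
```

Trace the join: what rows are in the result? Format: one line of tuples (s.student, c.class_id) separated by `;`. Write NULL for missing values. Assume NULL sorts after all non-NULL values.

(Eve, 7); (Frank, 7); (Quinn, 2); (Quinn, 2); (Tom, 7); (Tom, 7); (Uma, 3); (Uma, 3); (Zane, 7); (NULL, 5)

LEFT JOIN keeps every row from `classes`; unmatched rows get NULL for `scores`'s columns.
Matching on c.class_id = s.class_id. A NULL in a compared column never satisfies the condition.
Matched pairs: 9; unmatched c rows kept: 1.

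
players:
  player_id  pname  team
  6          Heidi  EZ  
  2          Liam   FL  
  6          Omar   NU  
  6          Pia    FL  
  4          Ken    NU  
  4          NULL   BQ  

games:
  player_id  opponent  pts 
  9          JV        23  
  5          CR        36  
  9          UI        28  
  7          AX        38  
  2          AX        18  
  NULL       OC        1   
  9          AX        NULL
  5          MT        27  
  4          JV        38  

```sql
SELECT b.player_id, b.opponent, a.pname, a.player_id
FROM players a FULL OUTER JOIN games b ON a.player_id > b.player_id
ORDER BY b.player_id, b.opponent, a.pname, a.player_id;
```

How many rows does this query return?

20

FULL OUTER JOIN keeps every row from both sides; unmatched rows get NULL for the other side's columns.
Matching on a.player_id > b.player_id. A NULL in a compared column never satisfies the condition.
- a row (player_id=6): matches 4 b row(s) → 4 output row(s).
- a row (player_id=2): no match → kept, b columns NULL.
- a row (player_id=6): matches 4 b row(s) → 4 output row(s).
- a row (player_id=6): matches 4 b row(s) → 4 output row(s).
- a row (player_id=4): matches 1 b row(s) → 1 output row(s).
- a row (player_id=4): matches 1 b row(s) → 1 output row(s).
- 5 b row(s) had no a match → kept, a columns NULL.
Total: 14 matched + 6 padded = 20 rows.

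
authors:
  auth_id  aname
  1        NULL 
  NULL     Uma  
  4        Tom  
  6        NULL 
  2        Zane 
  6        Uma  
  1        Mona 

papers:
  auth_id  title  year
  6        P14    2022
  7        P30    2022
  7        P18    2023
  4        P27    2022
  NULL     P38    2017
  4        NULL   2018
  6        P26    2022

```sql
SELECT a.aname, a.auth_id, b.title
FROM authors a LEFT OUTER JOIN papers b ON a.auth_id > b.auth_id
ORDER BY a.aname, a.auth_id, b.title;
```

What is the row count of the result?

9

LEFT JOIN keeps every row from `authors`; unmatched rows get NULL for `papers`'s columns.
Matching on a.auth_id > b.auth_id. A NULL in a compared column never satisfies the condition.
Matched pairs: 4; unmatched a rows kept: 5.
Total: 4 matched + 5 padded = 9 rows.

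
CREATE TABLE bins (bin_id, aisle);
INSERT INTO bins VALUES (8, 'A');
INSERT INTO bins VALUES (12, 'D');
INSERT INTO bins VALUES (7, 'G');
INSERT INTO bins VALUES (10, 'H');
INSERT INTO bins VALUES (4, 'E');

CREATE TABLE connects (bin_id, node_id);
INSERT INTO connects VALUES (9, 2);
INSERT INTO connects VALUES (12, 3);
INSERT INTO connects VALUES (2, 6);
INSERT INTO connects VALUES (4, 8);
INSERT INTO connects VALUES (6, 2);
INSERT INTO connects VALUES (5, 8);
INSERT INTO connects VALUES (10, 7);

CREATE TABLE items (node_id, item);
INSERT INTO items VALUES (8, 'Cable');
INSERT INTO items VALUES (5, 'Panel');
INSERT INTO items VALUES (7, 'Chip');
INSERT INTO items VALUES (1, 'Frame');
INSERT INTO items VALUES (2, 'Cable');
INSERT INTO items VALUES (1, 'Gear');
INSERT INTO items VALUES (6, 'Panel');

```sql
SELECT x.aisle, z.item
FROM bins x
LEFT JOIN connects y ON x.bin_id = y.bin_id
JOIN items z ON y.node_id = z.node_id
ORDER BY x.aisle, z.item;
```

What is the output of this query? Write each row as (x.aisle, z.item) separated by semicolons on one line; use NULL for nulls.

Evaluate left to right. First `bins x LEFT JOIN connects y` on bin_id: 5 row(s).
Then INNER JOIN `items z` on node_id: keep only rows whose y.node_id appears in z.

(E, Cable); (H, Chip)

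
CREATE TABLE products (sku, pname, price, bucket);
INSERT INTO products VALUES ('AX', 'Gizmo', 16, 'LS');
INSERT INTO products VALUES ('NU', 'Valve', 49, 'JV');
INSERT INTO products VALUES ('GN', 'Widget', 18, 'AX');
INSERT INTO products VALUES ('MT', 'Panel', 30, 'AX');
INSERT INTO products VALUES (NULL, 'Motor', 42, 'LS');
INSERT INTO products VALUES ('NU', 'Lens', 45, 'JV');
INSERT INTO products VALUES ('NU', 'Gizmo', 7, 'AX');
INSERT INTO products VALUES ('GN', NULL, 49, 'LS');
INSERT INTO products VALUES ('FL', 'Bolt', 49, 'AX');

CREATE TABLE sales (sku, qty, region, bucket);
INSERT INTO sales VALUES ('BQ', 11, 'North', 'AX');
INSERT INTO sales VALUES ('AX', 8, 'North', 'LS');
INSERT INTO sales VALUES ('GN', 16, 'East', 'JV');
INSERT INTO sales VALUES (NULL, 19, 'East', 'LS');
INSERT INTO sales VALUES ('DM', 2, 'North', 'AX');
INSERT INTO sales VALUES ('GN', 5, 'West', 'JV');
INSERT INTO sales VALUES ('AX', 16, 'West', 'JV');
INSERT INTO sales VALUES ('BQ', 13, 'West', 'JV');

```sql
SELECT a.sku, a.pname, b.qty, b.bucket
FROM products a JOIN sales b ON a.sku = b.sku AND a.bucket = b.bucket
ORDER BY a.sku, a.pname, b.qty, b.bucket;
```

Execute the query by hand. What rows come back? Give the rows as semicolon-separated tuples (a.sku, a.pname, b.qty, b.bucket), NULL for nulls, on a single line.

(AX, Gizmo, 8, LS)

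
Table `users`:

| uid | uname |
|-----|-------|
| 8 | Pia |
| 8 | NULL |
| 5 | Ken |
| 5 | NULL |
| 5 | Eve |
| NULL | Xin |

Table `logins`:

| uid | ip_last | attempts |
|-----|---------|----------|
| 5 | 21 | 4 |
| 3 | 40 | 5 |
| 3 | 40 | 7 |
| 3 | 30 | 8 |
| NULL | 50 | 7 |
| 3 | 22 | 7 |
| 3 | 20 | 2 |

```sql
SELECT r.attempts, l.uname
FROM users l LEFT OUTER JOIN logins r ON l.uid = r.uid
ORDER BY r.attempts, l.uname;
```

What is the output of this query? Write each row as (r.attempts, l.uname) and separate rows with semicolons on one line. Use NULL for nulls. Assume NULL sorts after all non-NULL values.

(4, Eve); (4, Ken); (4, NULL); (NULL, Pia); (NULL, Xin); (NULL, NULL)

LEFT JOIN keeps every row from `users`; unmatched rows get NULL for `logins`'s columns.
Matching on l.uid = r.uid. A NULL in a compared column never satisfies the condition.
- l (uid=8) has no partner → padded with NULL.
- l (uid=8) has no partner → padded with NULL.
- l (uid=5) pairs with 1 row(s) of r.
- l (uid=5) pairs with 1 row(s) of r.
- l (uid=5) pairs with 1 row(s) of r.
- l (uid=NULL) has no partner → padded with NULL.
After projecting and ordering:
r.attempts | l.uname
4 | Eve
4 | Ken
4 | NULL
NULL | Pia
NULL | Xin
NULL | NULL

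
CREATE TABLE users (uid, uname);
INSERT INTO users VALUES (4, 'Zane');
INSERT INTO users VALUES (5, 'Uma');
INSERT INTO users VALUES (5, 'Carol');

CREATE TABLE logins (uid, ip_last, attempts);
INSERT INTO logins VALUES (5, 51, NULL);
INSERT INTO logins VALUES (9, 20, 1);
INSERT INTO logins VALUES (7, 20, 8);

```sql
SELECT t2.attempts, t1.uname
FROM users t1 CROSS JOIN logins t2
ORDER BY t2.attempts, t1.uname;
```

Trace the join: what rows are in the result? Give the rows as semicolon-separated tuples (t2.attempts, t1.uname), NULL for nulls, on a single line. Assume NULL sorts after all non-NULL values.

(1, Carol); (1, Uma); (1, Zane); (8, Carol); (8, Uma); (8, Zane); (NULL, Carol); (NULL, Uma); (NULL, Zane)

CROSS JOIN pairs every row of `users` with every row of `logins`: 3 × 3 = 9 rows.
After projecting and ordering:
t2.attempts | t1.uname
1 | Carol
1 | Uma
1 | Zane
8 | Carol
8 | Uma
8 | Zane
NULL | Carol
NULL | Uma
NULL | Zane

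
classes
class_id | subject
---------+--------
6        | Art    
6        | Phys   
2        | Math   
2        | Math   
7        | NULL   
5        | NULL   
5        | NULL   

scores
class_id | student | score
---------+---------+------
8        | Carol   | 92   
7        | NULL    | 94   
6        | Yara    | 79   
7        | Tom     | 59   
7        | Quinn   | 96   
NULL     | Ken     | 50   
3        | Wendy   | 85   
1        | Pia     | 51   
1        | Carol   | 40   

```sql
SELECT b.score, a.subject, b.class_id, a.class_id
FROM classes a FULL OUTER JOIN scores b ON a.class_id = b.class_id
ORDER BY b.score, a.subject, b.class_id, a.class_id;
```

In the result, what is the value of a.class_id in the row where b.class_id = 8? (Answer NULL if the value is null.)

FULL OUTER JOIN keeps every row from both sides; unmatched rows get NULL for the other side's columns.
Matching on a.class_id = b.class_id. A NULL in a compared column never satisfies the condition.
- a[0] class_id=6 → 1 match(es) in b → 1 row(s).
- a[1] class_id=6 → 1 match(es) in b → 1 row(s).
- a[2] class_id=2 → no match; kept with NULLs on the b side.
- a[3] class_id=2 → no match; kept with NULLs on the b side.
- a[4] class_id=7 → 3 match(es) in b → 3 row(s).
- a[5] class_id=5 → no match; kept with NULLs on the b side.
- a[6] class_id=5 → no match; kept with NULLs on the b side.
- 5 b row(s) had no a match → kept, a columns NULL.

NULL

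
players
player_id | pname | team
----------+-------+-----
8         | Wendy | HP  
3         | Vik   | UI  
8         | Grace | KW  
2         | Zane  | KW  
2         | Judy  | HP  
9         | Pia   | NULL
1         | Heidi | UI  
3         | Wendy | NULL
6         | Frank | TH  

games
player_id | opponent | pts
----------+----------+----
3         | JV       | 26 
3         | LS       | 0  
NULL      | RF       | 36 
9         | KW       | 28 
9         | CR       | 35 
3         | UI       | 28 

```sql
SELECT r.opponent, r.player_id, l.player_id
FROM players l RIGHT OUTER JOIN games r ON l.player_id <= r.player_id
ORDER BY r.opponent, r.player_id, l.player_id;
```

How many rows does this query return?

RIGHT JOIN keeps every row from `games`; unmatched rows get NULL for `players`'s columns.
Matching on l.player_id <= r.player_id. A NULL in a compared column never satisfies the condition.
Matched pairs: 33; unmatched r rows kept: 1.
Total: 33 matched + 1 padded = 34 rows.

34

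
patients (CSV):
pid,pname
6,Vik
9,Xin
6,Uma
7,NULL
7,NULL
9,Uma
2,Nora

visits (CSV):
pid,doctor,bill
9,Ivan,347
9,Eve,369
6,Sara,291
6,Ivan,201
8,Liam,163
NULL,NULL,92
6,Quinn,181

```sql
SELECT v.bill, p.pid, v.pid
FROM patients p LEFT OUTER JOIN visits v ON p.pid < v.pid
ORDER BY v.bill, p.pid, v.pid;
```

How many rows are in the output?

LEFT JOIN keeps every row from `patients`; unmatched rows get NULL for `visits`'s columns.
Matching on p.pid < v.pid. A NULL in a compared column never satisfies the condition.
- p (pid=6) pairs with 3 row(s) of v.
- p (pid=9) has no partner → padded with NULL.
- p (pid=6) pairs with 3 row(s) of v.
- p (pid=7) pairs with 3 row(s) of v.
- p (pid=7) pairs with 3 row(s) of v.
- p (pid=9) has no partner → padded with NULL.
- p (pid=2) pairs with 6 row(s) of v.
Total: 18 matched + 2 padded = 20 rows.

20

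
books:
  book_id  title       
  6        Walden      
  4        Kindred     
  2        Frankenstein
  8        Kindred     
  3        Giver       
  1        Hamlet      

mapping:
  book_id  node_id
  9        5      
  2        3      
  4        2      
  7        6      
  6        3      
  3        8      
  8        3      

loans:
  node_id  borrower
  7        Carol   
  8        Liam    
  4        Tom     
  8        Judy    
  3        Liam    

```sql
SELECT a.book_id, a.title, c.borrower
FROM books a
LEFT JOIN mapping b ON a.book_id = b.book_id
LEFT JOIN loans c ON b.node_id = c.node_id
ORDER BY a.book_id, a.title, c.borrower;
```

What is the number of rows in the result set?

Evaluate left to right. First `books a LEFT JOIN mapping b` on book_id: 6 row(s).
Then LEFT JOIN `loans c` on node_id: each of those 6 rows is kept; rows whose b.node_id has no match in c get NULL for c's columns.
Result: 7 row(s).

7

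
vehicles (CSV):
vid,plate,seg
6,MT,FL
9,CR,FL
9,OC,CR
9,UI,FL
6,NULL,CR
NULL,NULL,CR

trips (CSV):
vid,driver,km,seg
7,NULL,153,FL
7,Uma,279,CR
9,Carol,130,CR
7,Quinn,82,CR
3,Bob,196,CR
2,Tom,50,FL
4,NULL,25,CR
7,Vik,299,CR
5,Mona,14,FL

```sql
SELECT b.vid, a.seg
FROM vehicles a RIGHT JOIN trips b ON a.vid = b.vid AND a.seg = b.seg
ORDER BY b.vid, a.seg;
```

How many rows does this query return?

RIGHT JOIN keeps every row from `trips`; unmatched rows get NULL for `vehicles`'s columns.
Matching on a.vid = b.vid AND a.seg = b.seg. A NULL in a compared column never satisfies the condition.
- vid=6, seg=FL: no matching b row.
- vid=9, seg=FL: no matching b row.
- vid=9, seg=CR: 1 matching b row(s), so 1 row(s) emitted.
- vid=9, seg=FL: no matching b row.
- vid=6, seg=CR: no matching b row.
- vid=NULL, seg=CR: no matching b row.
- 8 b row(s) had no a match → kept, a columns NULL.
Total: 1 matched + 8 padded = 9 rows.

9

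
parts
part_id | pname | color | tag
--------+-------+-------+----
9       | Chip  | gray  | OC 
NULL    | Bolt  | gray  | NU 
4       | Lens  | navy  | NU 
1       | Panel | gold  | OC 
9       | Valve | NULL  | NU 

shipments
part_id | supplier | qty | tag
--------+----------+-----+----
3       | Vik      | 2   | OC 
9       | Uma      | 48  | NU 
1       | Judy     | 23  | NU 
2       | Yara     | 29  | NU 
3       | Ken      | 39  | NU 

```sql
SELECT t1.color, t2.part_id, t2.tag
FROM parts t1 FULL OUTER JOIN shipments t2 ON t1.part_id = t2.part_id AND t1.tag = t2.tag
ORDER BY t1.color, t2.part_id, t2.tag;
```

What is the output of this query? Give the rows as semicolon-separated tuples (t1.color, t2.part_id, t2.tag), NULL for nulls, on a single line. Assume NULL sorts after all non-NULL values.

(gold, NULL, NULL); (gray, NULL, NULL); (gray, NULL, NULL); (navy, NULL, NULL); (NULL, 1, NU); (NULL, 2, NU); (NULL, 3, NU); (NULL, 3, OC); (NULL, 9, NU)

FULL OUTER JOIN keeps every row from both sides; unmatched rows get NULL for the other side's columns.
Matching on t1.part_id = t2.part_id AND t1.tag = t2.tag. A NULL in a compared column never satisfies the condition.
Matched pairs: 1; unmatched t1 rows kept: 4; unmatched t2 rows kept: 4.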